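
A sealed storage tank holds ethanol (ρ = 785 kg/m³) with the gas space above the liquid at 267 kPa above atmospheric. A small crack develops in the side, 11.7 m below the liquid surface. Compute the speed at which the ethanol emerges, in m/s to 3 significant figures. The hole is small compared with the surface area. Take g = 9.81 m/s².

v ≈ 30.2 m/s

Take point 1 at the surface (v₁ ≈ 0) and point 2 at the hole (at atmospheric pressure). Bernoulli: P₁ + ρg h = P_atm + ½ρv₂².
With P₁ − P_atm = 267000 Pa, v₂ = √(2gh + 2ΔP/ρ) = √(2·9.81·11.7 + 2·267000/785) = 30.2 m/s.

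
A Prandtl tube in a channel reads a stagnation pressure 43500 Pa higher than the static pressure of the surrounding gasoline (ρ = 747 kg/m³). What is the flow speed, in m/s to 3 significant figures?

v = 10.8 m/s

At the stagnation point the flow is brought to rest, so Bernoulli gives P_stag − P_static = ½ρv².
v = √(2ΔP/ρ) = √(2·43500/747) = 10.8 m/s.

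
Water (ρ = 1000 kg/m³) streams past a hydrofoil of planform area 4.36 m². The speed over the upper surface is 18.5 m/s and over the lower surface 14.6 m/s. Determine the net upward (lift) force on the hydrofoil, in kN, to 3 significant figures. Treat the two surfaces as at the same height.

281 kN

From P + ½ρv² = const at equal height, P_low − P_up = ½ρ(v_up² − v_low²).
ΔP = ½·1000·(18.5² − 14.6²) = 64500 Pa.
Lift = ΔP · A = 64500 × 4.36 = 281000 N.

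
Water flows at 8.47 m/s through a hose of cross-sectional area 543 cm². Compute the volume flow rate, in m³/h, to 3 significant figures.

Q = A·v = 0.0543 m² × 8.47 m/s = 0.460 m³/s.
Converting: 0.460 m³/s × 3600 = 1660 m³/h.

Q ≈ 1660 m³/h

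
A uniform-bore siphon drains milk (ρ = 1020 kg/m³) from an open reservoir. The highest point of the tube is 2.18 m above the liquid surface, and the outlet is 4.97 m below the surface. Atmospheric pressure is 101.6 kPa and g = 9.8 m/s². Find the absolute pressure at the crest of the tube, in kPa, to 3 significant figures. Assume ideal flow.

P_top = 30.1 kPa

The outlet speed comes from Torricelli: v = √(2g·4.97) = 9.87 m/s.
Continuity keeps v the same throughout the tube; from surface to crest, P_atm + 0 = P_top + ½ρv² + ρg·h_top.
P_top = 101600 − ½·1020·9.87² − 1020·9.8·2.18 = 30100 Pa.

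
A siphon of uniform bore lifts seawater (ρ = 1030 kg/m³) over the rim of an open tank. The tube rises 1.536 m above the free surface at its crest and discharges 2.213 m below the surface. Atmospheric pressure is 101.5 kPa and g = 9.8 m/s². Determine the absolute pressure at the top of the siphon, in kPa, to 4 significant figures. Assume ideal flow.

Bernoulli surface→outlet gives ½v² = g·h_out, so v = √(2·9.8·2.213) = 6.586 m/s.
The bore is uniform, so the speed at the crest is the same v. Bernoulli surface→crest: P_atm = P_top + ½ρv² + ρg·h_top.
P_top = 101500 − ½·1030·6.586² − 1030·9.8·1.536 = 63660 Pa.

P_top ≈ 63.66 kPa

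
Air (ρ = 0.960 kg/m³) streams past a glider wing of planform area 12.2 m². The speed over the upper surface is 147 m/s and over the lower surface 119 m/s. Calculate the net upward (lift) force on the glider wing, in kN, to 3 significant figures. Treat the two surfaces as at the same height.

F ≈ 43.6 kN

From P + ½ρv² = const at equal height, P_low − P_up = ½ρ(v_up² − v_low²).
ΔP = ½·0.960·(147² − 119²) = 3580 Pa.
Lift = ΔP · A = 3580 × 12.2 = 43600 N.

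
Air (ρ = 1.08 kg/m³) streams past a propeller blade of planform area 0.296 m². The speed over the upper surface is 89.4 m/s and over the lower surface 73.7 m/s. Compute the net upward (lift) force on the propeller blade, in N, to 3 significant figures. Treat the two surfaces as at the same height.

The faster flow above has the lower pressure; Bernoulli (same height) gives ΔP = ½ρ(v_up² − v_low²).
ΔP = ½·1.08·(89.4² − 73.7²) = 1380 Pa.
Lift = ΔP · A = 1380 × 0.296 = 409 N.

F ≈ 409 N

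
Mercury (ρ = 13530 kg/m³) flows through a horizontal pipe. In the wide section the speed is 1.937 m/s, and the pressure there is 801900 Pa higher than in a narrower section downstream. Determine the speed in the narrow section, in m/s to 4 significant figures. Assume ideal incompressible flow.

v₂ ≈ 11.06 m/s

Along the level pipe P + ½ρv² is conserved, hence v₂² = v₁² + 2(P₁ − P₂)/ρ.
v₂ = √(1.937² + 2·801900/13530) = √(3.752 + 118.5) = 11.06 m/s.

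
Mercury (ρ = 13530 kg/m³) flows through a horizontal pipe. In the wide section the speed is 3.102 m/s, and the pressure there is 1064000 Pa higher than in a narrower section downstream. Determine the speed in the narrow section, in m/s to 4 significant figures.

Along the level pipe P + ½ρv² is conserved, hence v₂² = v₁² + 2(P₁ − P₂)/ρ.
v₂ = √(3.102² + 2·1064000/13530) = √(9.622 + 157.3) = 12.92 m/s.

v₂ ≈ 12.92 m/s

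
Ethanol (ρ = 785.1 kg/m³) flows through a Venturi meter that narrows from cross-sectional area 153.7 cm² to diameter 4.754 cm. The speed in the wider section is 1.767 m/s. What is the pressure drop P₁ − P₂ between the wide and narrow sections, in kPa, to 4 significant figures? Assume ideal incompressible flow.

The volume flow rate is constant, so v₂ = (A₁/A₂)v₁ = (153.7/17.75)·1.767 = 15.30 m/s.
Bernoulli (h₁ = h₂): P₁ − P₂ = ½ρ(v₂² − v₁²).
P₁ − P₂ = ½·785.1·(15.30² − 1.767²) = ½·785.1·231.0 = 90670 Pa.

90.67 kPa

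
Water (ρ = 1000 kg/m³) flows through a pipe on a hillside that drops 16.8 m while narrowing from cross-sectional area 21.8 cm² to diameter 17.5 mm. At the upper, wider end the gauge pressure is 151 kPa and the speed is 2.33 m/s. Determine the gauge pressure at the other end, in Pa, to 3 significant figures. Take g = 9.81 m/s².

Mass conservation (A₁v₁ = A₂v₂) gives v₂ = 2.33 × 21.8/2.41 = 21.1 m/s.
Energy conservation along the streamline gives P₂ = P₁ − ½ρ(v₂² − v₁²) − ρg(h₂ − h₁).
P₂ = 151000 + ½·1000·(2.33² − 21.1²) − 1000·9.81·(−16.8) = 151000 + (-220000) − (-165000) = 95500 Pa.

P₂ ≈ 95500 Pa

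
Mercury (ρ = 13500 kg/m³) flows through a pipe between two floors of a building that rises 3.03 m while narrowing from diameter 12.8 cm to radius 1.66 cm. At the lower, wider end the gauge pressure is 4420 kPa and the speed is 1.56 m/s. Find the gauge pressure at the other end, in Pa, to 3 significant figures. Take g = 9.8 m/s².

Mass conservation (A₁v₁ = A₂v₂) gives v₂ = 1.56 × 129/8.66 = 23.2 m/s.
Bernoulli: P₁ + ½ρv₁² + ρg h₁ = P₂ + ½ρv₂² + ρg h₂, so P₂ = P₁ + ½ρ(v₁² − v₂²) − ρg(h₂ − h₁).
P₂ = 4420000 + ½·13500·(1.56² − 23.2²) − 13500·9.8·(+3.03) = 4420000 + (-3610000) − (401000) = 406000 Pa.

P₂ = 406000 Pa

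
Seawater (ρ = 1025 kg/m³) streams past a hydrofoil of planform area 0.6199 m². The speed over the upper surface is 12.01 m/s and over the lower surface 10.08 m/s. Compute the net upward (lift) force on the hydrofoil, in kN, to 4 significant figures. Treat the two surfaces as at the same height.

13.54 kN

The faster flow above has the lower pressure; Bernoulli (same height) gives ΔP = ½ρ(v_up² − v_low²).
ΔP = ½·1025·(12.01² − 10.08²) = 21850 Pa.
Lift = ΔP · A = 21850 × 0.6199 = 13540 N.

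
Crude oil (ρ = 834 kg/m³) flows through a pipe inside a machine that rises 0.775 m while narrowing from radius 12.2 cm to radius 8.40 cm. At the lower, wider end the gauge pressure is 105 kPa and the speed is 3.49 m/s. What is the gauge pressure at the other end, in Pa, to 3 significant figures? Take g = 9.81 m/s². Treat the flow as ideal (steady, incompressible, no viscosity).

The volume flow rate is constant, so v₂ = (A₁/A₂)v₁ = (468/222)·3.49 = 7.36 m/s.
Applying Bernoulli between the two ends and solving for P₂: P₂ = P₁ + ½ρ(v₁² − v₂²) − ρgΔh.
P₂ = 105000 + ½·834·(3.49² − 7.36²) − 834·9.81·(+0.775) = 105000 + (-17500) − (6340) = 81100 Pa.

P₂ = 81100 Pa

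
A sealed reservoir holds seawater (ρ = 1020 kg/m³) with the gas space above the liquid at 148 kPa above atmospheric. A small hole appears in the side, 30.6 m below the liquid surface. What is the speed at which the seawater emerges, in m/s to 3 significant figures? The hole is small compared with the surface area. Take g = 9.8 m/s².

Take point 1 at the surface (v₁ ≈ 0) and point 2 at the hole (at atmospheric pressure). Bernoulli: P₁ + ρg h = P_atm + ½ρv₂².
With P₁ − P_atm = 148000 Pa, v₂ = √(2gh + 2ΔP/ρ) = √(2·9.8·30.6 + 2·148000/1020) = 29.8 m/s.

v ≈ 29.8 m/s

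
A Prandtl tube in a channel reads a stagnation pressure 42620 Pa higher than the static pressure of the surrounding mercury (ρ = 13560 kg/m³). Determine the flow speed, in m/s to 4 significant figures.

2.507 m/s

Bernoulli between the free stream and the stagnation point: ½ρv² = P_stag − P_static.
v = √(2ΔP/ρ) = √(2·42620/13560) = 2.507 m/s.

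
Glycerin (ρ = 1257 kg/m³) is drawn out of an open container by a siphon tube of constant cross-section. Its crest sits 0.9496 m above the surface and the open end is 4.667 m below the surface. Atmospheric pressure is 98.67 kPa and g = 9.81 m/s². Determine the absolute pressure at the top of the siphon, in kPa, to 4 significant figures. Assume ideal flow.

Bernoulli surface→outlet gives ½v² = g·h_out, so v = √(2·9.81·4.667) = 9.569 m/s.
Continuity keeps v the same throughout the tube; from surface to crest, P_atm + 0 = P_top + ½ρv² + ρg·h_top.
P_top = 98670 − ½·1257·9.569² − 1257·9.81·0.9496 = 29410 Pa.

P_top ≈ 29.41 kPa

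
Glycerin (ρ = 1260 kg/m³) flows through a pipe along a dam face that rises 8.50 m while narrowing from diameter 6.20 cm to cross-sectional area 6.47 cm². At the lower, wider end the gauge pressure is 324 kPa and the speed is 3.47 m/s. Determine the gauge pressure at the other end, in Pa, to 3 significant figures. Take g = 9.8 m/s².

61500 Pa

Continuity gives A₁v₁ = A₂v₂, so v₂ = (30.2 cm²)/(6.47 cm²) × 3.47 m/s = 16.2 m/s.
Energy conservation along the streamline gives P₂ = P₁ − ½ρ(v₂² − v₁²) − ρg(h₂ − h₁).
P₂ = 324000 + ½·1260·(3.47² − 16.2²) − 1260·9.8·(+8.50) = 324000 + (-158000) − (105000) = 61500 Pa.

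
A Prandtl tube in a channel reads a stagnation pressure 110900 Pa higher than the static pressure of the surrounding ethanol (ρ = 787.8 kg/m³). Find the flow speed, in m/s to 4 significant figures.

Bernoulli between the free stream and the stagnation point: ½ρv² = P_stag − P_static.
v = √(2ΔP/ρ) = √(2·110900/787.8) = 16.78 m/s.

v ≈ 16.78 m/s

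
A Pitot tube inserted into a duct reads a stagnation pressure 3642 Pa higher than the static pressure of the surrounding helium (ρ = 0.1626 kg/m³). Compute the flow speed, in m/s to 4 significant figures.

v = 211.7 m/s

Bernoulli between the free stream and the stagnation point: ½ρv² = P_stag − P_static.
v = √(2ΔP/ρ) = √(2·3642/0.1626) = 211.7 m/s.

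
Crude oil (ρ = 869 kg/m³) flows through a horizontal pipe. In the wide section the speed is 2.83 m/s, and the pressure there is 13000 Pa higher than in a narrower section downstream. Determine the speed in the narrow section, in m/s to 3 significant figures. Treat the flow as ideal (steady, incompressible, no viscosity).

With h₁ = h₂, rearranging Bernoulli gives v₂ = √(v₁² + 2ΔP/ρ).
v₂ = √(2.83² + 2·13000/869) = √(8.01 + 29.9) = 6.16 m/s.

v₂ ≈ 6.16 m/s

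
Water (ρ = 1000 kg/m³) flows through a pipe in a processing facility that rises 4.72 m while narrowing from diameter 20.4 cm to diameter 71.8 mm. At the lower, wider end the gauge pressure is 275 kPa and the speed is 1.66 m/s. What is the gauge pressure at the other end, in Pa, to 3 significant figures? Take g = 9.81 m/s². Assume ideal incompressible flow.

P₂ ≈ 140000 Pa

Continuity gives A₁v₁ = A₂v₂, so v₂ = (327 cm²)/(40.5 cm²) × 1.66 m/s = 13.4 m/s.
Bernoulli: P₁ + ½ρv₁² + ρg h₁ = P₂ + ½ρv₂² + ρg h₂, so P₂ = P₁ + ½ρ(v₁² − v₂²) − ρg(h₂ − h₁).
P₂ = 275000 + ½·1000·(1.66² − 13.4²) − 1000·9.81·(+4.72) = 275000 + (-88400) − (46300) = 140000 Pa.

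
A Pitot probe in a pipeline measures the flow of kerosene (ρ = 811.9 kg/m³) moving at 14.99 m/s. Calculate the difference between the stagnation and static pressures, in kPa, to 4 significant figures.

ΔP = 91.22 kPa

Bernoulli between the free stream and the stagnation point: ½ρv² = P_stag − P_static.
ΔP = ½·811.9·14.99² = 91220 Pa.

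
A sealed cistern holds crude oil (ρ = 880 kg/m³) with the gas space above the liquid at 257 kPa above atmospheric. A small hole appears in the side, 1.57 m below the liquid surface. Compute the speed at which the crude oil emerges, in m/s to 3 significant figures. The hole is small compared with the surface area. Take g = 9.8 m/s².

Take point 1 at the surface (v₁ ≈ 0) and point 2 at the hole (at atmospheric pressure). Bernoulli: P₁ + ρg h = P_atm + ½ρv₂².
With P₁ − P_atm = 257000 Pa, v₂ = √(2gh + 2ΔP/ρ) = √(2·9.8·1.57 + 2·257000/880) = 24.8 m/s.

v ≈ 24.8 m/s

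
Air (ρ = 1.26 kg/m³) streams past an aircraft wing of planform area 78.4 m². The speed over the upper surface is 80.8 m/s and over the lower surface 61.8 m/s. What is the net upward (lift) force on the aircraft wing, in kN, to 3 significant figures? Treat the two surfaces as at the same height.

From P + ½ρv² = const at equal height, P_low − P_up = ½ρ(v_up² − v_low²).
ΔP = ½·1.26·(80.8² − 61.8²) = 1710 Pa.
Lift = ΔP · A = 1710 × 78.4 = 134000 N.

134 kN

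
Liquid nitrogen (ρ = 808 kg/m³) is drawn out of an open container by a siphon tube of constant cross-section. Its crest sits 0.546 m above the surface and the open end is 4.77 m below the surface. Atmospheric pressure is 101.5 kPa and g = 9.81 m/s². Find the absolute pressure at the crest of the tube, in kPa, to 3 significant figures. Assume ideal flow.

The outlet speed comes from Torricelli: v = √(2g·4.77) = 9.67 m/s.
Continuity keeps v the same throughout the tube; from surface to crest, P_atm + 0 = P_top + ½ρv² + ρg·h_top.
P_top = 101500 − ½·808·9.67² − 808·9.81·0.546 = 59400 Pa.

P_top ≈ 59.4 kPa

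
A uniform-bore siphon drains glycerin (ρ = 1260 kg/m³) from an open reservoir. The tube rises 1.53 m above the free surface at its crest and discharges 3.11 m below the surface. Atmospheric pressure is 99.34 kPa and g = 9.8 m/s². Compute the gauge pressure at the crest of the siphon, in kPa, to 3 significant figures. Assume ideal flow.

The outlet speed comes from Torricelli: v = √(2g·3.11) = 7.81 m/s.
Continuity keeps v the same throughout the tube; from surface to crest, P_atm + 0 = P_top + ½ρv² + ρg·h_top.
P_top = 99340 − ½·1260·7.81² − 1260·9.8·1.53 = 42000 Pa. So P_gauge = P_top − P_atm = -57300 Pa.

P_gauge ≈ -57.3 kPa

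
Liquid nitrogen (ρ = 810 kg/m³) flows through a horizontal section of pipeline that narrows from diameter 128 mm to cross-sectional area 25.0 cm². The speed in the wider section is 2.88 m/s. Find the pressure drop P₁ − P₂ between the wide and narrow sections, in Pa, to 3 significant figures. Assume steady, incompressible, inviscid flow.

ΔP ≈ 85600 Pa

Continuity gives A₁v₁ = A₂v₂, so v₂ = (129 cm²)/(25.0 cm²) × 2.88 m/s = 14.8 m/s.
Bernoulli (h₁ = h₂): P₁ − P₂ = ½ρ(v₂² − v₁²).
P₁ − P₂ = ½·810·(14.8² − 2.88²) = ½·810·211 = 85600 Pa.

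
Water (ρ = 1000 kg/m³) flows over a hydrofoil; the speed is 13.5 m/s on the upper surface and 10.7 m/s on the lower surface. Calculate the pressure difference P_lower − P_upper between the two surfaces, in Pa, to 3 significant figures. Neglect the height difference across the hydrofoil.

With negligible Δh, P + ½ρv² is constant, so P_low − P_up = ½ρ(v_up² − v_low²).
ΔP = ½·1000·(13.5² − 10.7²) = 33900 Pa.

33900 Pa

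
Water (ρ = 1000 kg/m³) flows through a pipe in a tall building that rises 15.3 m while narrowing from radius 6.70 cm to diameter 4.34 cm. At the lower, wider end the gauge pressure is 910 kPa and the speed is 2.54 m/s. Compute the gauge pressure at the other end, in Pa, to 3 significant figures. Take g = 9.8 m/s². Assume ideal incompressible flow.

P₂ ≈ 470000 Pa

Continuity gives A₁v₁ = A₂v₂, so v₂ = (141 cm²)/(14.8 cm²) × 2.54 m/s = 24.2 m/s.
Energy conservation along the streamline gives P₂ = P₁ − ½ρ(v₂² − v₁²) − ρg(h₂ − h₁).
P₂ = 910000 + ½·1000·(2.54² − 24.2²) − 1000·9.8·(+15.3) = 910000 + (-290000) − (150000) = 470000 Pa.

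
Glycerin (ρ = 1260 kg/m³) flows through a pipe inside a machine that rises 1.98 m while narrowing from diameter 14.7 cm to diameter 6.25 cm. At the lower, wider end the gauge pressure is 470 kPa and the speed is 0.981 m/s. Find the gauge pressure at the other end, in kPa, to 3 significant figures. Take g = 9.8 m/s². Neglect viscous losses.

P₂ ≈ 428 kPa

Mass conservation (A₁v₁ = A₂v₂) gives v₂ = 0.981 × 170/30.7 = 5.43 m/s.
Bernoulli: P₁ + ½ρv₁² + ρg h₁ = P₂ + ½ρv₂² + ρg h₂, so P₂ = P₁ + ½ρ(v₁² − v₂²) − ρg(h₂ − h₁).
P₂ = 470000 + ½·1260·(0.981² − 5.43²) − 1260·9.8·(+1.98) = 470000 + (-17900) − (24400) = 428000 Pa.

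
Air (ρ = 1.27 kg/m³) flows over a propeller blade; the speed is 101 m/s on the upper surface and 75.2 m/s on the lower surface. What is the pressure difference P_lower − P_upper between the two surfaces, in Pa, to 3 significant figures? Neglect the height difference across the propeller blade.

ΔP ≈ 2890 Pa

Bernoulli (same height): P_lower − P_upper = ½ρ(v_upper² − v_lower²).
ΔP = ½·1.27·(101² − 75.2²) = 2890 Pa.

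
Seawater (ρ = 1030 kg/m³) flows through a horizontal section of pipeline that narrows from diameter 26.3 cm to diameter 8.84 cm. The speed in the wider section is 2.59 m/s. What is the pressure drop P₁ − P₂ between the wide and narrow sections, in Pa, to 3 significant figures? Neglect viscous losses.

267000 Pa

By continuity, v₂ = v₁·A₁/A₂ = 2.59·(543/61.4) = 22.9 m/s.
With no height change, Bernoulli's equation is P₁ + ½ρv₁² = P₂ + ½ρv₂².
P₁ − P₂ = ½·1030·(22.9² − 2.59²) = ½·1030·519 = 267000 Pa.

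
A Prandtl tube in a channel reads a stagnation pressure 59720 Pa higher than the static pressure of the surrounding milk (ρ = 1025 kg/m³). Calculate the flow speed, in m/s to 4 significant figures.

Bernoulli between the free stream and the stagnation point: ½ρv² = P_stag − P_static.
v = √(2ΔP/ρ) = √(2·59720/1025) = 10.79 m/s.

v ≈ 10.79 m/s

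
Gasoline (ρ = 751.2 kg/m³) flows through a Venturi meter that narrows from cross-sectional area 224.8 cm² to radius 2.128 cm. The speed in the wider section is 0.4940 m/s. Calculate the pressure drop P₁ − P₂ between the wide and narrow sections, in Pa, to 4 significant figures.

ΔP ≈ 22800 Pa

Mass conservation (A₁v₁ = A₂v₂) gives v₂ = 0.4940 × 224.8/14.23 = 7.806 m/s.
Bernoulli (h₁ = h₂): P₁ − P₂ = ½ρ(v₂² − v₁²).
P₁ − P₂ = ½·751.2·(7.806² − 0.4940²) = ½·751.2·60.69 = 22800 Pa.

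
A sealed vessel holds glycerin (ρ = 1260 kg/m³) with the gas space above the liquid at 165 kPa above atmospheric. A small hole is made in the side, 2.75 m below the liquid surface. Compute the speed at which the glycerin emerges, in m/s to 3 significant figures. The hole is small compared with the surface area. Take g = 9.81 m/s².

v = 17.8 m/s

Take point 1 at the surface (v₁ ≈ 0) and point 2 at the hole (at atmospheric pressure). Bernoulli: P₁ + ρg h = P_atm + ½ρv₂².
With P₁ − P_atm = 165000 Pa, v₂ = √(2gh + 2ΔP/ρ) = √(2·9.81·2.75 + 2·165000/1260) = 17.8 m/s.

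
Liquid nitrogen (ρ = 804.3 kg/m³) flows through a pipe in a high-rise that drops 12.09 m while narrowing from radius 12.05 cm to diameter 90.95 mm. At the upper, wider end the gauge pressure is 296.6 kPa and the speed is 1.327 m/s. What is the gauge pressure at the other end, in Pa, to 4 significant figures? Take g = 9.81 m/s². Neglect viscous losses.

P₂ ≈ 357800 Pa

The volume flow rate is constant, so v₂ = (A₁/A₂)v₁ = (456.2/64.97)·1.327 = 9.318 m/s.
Applying Bernoulli between the two ends and solving for P₂: P₂ = P₁ + ½ρ(v₁² − v₂²) − ρgΔh.
P₂ = 296600 + ½·804.3·(1.327² − 9.318²) − 804.3·9.81·(−12.09) = 296600 + (-34200) − (-95390) = 357800 Pa.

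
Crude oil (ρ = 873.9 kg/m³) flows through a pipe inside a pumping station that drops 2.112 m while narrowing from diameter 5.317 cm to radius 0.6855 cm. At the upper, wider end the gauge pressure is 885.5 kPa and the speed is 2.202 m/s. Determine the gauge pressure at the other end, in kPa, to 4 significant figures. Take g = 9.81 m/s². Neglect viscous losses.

426.5 kPa

Continuity gives A₁v₁ = A₂v₂, so v₂ = (22.20 cm²)/(1.476 cm²) × 2.202 m/s = 33.12 m/s.
Bernoulli: P₁ + ½ρv₁² + ρg h₁ = P₂ + ½ρv₂² + ρg h₂, so P₂ = P₁ + ½ρ(v₁² − v₂²) − ρg(h₂ − h₁).
P₂ = 885500 + ½·873.9·(2.202² − 33.12²) − 873.9·9.81·(−2.112) = 885500 + (-477200) − (-18110) = 426500 Pa.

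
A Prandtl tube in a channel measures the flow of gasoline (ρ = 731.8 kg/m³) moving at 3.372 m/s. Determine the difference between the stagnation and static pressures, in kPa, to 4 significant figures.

ΔP = 4.160 kPa

The dynamic pressure equals the rise in static pressure at the stagnation point: ΔP = ½ρv².
ΔP = ½·731.8·3.372² = 4160 Pa.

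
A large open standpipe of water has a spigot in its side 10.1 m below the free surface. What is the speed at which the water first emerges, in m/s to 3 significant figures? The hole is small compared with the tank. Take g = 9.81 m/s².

Torricelli's result v = √(2gh) gives v = √(2·9.81·10.1) = 14.1 m/s.

v = 14.1 m/s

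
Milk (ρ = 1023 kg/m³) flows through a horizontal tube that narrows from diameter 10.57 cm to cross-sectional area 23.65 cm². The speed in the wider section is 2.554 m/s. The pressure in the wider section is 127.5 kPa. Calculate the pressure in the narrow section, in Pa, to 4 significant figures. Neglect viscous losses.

Continuity gives A₁v₁ = A₂v₂, so v₂ = (87.75 cm²)/(23.65 cm²) × 2.554 m/s = 9.476 m/s.
Bernoulli (h₁ = h₂): P₁ − P₂ = ½ρ(v₂² − v₁²).
P₂ = P₁ − ½ρ(v₂² − v₁²) = 127500 − ½·1023·(9.476² − 2.554²) = 127500 − 42590 = 84910 Pa.

P₂ ≈ 84910 Pa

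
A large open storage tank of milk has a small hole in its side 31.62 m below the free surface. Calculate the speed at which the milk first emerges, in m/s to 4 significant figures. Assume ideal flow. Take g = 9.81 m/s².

24.91 m/s

Torricelli's result v = √(2gh) gives v = √(2·9.81·31.62) = 24.91 m/s.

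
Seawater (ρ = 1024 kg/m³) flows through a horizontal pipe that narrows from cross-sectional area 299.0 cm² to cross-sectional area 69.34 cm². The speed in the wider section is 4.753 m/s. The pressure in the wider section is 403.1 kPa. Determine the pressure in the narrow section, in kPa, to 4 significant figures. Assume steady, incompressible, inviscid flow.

The volume flow rate is constant, so v₂ = (A₁/A₂)v₁ = (299.0/69.34)·4.753 = 20.50 m/s.
With no height change, Bernoulli's equation is P₁ + ½ρv₁² = P₂ + ½ρv₂².
P₂ = P₁ − ½ρ(v₂² − v₁²) = 403100 − ½·1024·(20.50² − 4.753²) = 403100 − 203500 = 199600 Pa.

P₂ ≈ 199.6 kPa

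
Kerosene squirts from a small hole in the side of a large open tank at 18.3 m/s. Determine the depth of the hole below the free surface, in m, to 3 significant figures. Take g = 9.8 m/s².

h = 17.1 m

Torricelli: v = √(2gh), so h = v²/(2g).
h = 18.3²/(2·9.8) = 335/19.60 = 17.1 m.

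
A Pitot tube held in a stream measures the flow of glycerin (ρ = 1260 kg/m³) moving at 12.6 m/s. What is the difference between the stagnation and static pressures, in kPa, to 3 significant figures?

Bernoulli between the free stream and the stagnation point: ½ρv² = P_stag − P_static.
ΔP = ½·1260·12.6² = 100000 Pa.

ΔP = 100 kPa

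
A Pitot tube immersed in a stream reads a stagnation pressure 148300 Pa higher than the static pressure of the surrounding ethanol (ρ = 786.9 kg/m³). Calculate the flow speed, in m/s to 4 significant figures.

Bernoulli between the free stream and the stagnation point: ½ρv² = P_stag − P_static.
v = √(2ΔP/ρ) = √(2·148300/786.9) = 19.41 m/s.

v = 19.41 m/s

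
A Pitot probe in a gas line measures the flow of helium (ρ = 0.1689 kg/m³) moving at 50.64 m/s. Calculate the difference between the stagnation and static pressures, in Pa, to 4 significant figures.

216.6 Pa

The dynamic pressure equals the rise in static pressure at the stagnation point: ΔP = ½ρv².
ΔP = ½·0.1689·50.64² = 216.6 Pa.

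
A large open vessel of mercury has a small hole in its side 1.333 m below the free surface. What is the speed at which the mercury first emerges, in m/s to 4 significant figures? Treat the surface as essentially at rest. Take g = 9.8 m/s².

The surface is effectively still and both ends are open, so ½v² = gh and v = √(2·9.8·1.333) = 5.111 m/s.

v ≈ 5.111 m/s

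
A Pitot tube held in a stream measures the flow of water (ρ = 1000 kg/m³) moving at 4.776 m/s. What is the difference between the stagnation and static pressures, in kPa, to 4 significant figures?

ΔP ≈ 11.41 kPa

The dynamic pressure equals the rise in static pressure at the stagnation point: ΔP = ½ρv².
ΔP = ½·1000·4.776² = 11410 Pa.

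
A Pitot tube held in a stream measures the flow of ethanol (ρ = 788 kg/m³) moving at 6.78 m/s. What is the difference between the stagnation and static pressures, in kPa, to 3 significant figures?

ΔP ≈ 18.1 kPa

The dynamic pressure equals the rise in static pressure at the stagnation point: ΔP = ½ρv².
ΔP = ½·788·6.78² = 18100 Pa.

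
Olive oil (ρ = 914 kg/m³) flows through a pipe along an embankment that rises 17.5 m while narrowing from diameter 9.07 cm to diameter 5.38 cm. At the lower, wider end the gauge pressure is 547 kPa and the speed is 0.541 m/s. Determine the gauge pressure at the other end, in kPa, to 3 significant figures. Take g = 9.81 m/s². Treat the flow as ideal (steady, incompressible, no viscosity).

Continuity gives A₁v₁ = A₂v₂, so v₂ = (64.6 cm²)/(22.7 cm²) × 0.541 m/s = 1.54 m/s.
Applying Bernoulli between the two ends and solving for P₂: P₂ = P₁ + ½ρ(v₁² − v₂²) − ρgΔh.
P₂ = 547000 + ½·914·(0.541² − 1.54²) − 914·9.81·(+17.5) = 547000 + (-947) − (157000) = 389000 Pa.

P₂ = 389 kPa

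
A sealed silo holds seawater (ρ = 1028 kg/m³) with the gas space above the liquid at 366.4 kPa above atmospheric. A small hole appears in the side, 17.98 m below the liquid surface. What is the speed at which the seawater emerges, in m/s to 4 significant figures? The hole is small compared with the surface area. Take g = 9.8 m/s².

Take point 1 at the surface (v₁ ≈ 0) and point 2 at the hole (at atmospheric pressure). Bernoulli: P₁ + ρg h = P_atm + ½ρv₂².
With P₁ − P_atm = 366400 Pa, v₂ = √(2gh + 2ΔP/ρ) = √(2·9.8·17.98 + 2·366400/1028) = 32.64 m/s.

v ≈ 32.64 m/s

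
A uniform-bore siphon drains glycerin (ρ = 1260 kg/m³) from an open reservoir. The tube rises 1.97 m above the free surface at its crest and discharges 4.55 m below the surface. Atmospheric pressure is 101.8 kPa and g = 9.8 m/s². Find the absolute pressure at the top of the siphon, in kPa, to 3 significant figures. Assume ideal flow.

P_top ≈ 21.3 kPa

Bernoulli surface→outlet gives ½v² = g·h_out, so v = √(2·9.8·4.55) = 9.44 m/s.
With constant cross-section the crest speed equals v; applying Bernoulli from the surface up to the crest, P_top = P_atm − ½ρv² − ρg·h_top.
P_top = 101800 − ½·1260·9.44² − 1260·9.8·1.97 = 21300 Pa.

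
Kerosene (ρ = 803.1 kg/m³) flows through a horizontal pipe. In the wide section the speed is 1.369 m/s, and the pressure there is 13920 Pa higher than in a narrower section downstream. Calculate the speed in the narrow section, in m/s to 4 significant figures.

v₂ ≈ 6.045 m/s

Along the level pipe P + ½ρv² is conserved, hence v₂² = v₁² + 2(P₁ − P₂)/ρ.
v₂ = √(1.369² + 2·13920/803.1) = √(1.874 + 34.67) = 6.045 m/s.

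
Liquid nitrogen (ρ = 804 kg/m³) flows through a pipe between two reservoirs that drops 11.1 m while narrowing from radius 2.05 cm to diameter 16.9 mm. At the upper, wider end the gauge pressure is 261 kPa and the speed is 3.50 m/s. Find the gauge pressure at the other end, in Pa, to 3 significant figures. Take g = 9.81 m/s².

P₂ = 183000 Pa

Continuity gives A₁v₁ = A₂v₂, so v₂ = (13.2 cm²)/(2.24 cm²) × 3.50 m/s = 20.6 m/s.
Applying Bernoulli between the two ends and solving for P₂: P₂ = P₁ + ½ρ(v₁² − v₂²) − ρgΔh.
P₂ = 261000 + ½·804·(3.50² − 20.6²) − 804·9.81·(−11.1) = 261000 + (-166000) − (-87500) = 183000 Pa.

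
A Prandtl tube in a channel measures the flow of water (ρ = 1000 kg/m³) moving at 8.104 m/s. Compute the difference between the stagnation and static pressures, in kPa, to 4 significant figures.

ΔP = 32.84 kPa

At the stagnation point the flow is brought to rest, so Bernoulli gives P_stag − P_static = ½ρv².
ΔP = ½·1000·8.104² = 32840 Pa.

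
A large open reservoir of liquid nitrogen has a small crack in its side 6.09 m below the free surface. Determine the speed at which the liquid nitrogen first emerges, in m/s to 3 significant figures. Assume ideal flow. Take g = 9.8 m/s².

Bernoulli from surface to hole (P equal, v_surface ≈ 0): v = √(2gh) = √(2×9.8×6.09) = 10.9 m/s.

10.9 m/s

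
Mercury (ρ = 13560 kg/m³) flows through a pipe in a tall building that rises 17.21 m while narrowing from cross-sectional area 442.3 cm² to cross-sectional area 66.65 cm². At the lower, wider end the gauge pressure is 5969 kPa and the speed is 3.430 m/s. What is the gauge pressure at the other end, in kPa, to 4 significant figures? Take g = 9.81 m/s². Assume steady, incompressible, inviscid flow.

P₂ ≈ 246.6 kPa

Mass conservation (A₁v₁ = A₂v₂) gives v₂ = 3.430 × 442.3/66.65 = 22.76 m/s.
Energy conservation along the streamline gives P₂ = P₁ − ½ρ(v₂² − v₁²) − ρg(h₂ − h₁).
P₂ = 5969000 + ½·13560·(3.430² − 22.76²) − 13560·9.81·(+17.21) = 5969000 + (-3433000) − (2289000) = 246600 Pa.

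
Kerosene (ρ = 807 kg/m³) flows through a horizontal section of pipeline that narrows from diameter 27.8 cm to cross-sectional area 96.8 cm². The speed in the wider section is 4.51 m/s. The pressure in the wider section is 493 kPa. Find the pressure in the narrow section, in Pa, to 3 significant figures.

By continuity, v₂ = v₁·A₁/A₂ = 4.51·(607/96.8) = 28.3 m/s.
The pipe is horizontal, so Bernoulli reduces to P₁ + ½ρv₁² = P₂ + ½ρv₂².
P₂ = P₁ − ½ρ(v₂² − v₁²) = 493000 − ½·807·(28.3² − 4.51²) = 493000 − 314000 = 179000 Pa.

P₂ ≈ 179000 Pa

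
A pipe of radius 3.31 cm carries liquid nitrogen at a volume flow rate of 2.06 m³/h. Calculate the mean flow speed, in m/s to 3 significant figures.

v = 0.166 m/s

Q = 2.06 m³/h = 0.000572 m³/s.
v = Q/A = 0.000572 / 0.00344 = 0.166 m/s.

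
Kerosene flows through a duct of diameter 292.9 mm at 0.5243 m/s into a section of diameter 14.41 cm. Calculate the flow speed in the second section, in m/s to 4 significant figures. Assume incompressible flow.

v₂ ≈ 2.166 m/s

Mass conservation (A₁v₁ = A₂v₂) gives v₂ = 0.5243 × 673.8/163.1 = 2.166 m/s.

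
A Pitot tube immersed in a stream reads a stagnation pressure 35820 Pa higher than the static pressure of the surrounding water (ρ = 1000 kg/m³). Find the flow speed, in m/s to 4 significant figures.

At the stagnation point the flow is brought to rest, so Bernoulli gives P_stag − P_static = ½ρv².
v = √(2ΔP/ρ) = √(2·35820/1000) = 8.464 m/s.

v ≈ 8.464 m/s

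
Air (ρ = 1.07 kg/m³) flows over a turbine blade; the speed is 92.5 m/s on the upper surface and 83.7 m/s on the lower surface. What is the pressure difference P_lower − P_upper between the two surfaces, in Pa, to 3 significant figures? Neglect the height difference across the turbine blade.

With negligible Δh, P + ½ρv² is constant, so P_low − P_up = ½ρ(v_up² − v_low²).
ΔP = ½·1.07·(92.5² − 83.7²) = 830 Pa.

ΔP = 830 Pa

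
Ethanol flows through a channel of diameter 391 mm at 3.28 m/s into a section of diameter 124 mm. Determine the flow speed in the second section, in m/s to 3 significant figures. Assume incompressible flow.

The volume flow rate is constant, so v₂ = (A₁/A₂)v₁ = (1200/121)·3.28 = 32.6 m/s.

v₂ = 32.6 m/s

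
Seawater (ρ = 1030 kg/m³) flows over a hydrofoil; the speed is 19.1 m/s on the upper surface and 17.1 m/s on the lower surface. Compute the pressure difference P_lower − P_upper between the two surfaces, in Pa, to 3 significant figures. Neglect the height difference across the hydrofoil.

ΔP = 37300 Pa

With negligible Δh, P + ½ρv² is constant, so P_low − P_up = ½ρ(v_up² − v_low²).
ΔP = ½·1030·(19.1² − 17.1²) = 37300 Pa.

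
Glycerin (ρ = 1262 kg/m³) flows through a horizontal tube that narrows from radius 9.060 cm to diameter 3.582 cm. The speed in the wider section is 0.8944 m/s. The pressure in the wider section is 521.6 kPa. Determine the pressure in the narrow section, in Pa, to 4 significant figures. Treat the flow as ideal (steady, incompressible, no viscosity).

P₂ ≈ 191600 Pa

By continuity, v₂ = v₁·A₁/A₂ = 0.8944·(257.9/10.08) = 22.89 m/s.
The pipe is horizontal, so Bernoulli reduces to P₁ + ½ρv₁² = P₂ + ½ρv₂².
P₂ = P₁ − ½ρ(v₂² − v₁²) = 521600 − ½·1262·(22.89² − 0.8944²) = 521600 − 330000 = 191600 Pa.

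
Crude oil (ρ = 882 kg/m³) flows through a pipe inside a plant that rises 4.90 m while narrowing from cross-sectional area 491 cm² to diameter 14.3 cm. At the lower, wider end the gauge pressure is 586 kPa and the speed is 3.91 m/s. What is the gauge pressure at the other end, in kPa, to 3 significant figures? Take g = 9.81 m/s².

487 kPa

Mass conservation (A₁v₁ = A₂v₂) gives v₂ = 3.91 × 491/161 = 12.0 m/s.
Energy conservation along the streamline gives P₂ = P₁ − ½ρ(v₂² − v₁²) − ρg(h₂ − h₁).
P₂ = 586000 + ½·882·(3.91² − 12.0²) − 882·9.81·(+4.90) = 586000 + (-56300) − (42400) = 487000 Pa.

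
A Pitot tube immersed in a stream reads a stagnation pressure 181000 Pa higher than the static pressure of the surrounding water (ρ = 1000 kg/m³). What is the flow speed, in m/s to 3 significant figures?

v ≈ 19.0 m/s

Bernoulli between the free stream and the stagnation point: ½ρv² = P_stag − P_static.
v = √(2ΔP/ρ) = √(2·181000/1000) = 19.0 m/s.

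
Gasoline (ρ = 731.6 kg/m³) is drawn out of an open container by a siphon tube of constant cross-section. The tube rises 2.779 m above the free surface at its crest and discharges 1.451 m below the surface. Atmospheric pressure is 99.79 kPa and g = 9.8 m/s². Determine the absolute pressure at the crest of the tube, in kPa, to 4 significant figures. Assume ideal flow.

P_top ≈ 69.46 kPa

From the surface to the outlet (both open to atmosphere, surface at rest): v = √(2g·h_out) = √(2·9.8·1.451) = 5.333 m/s.
With constant cross-section the crest speed equals v; applying Bernoulli from the surface up to the crest, P_top = P_atm − ½ρv² − ρg·h_top.
P_top = 99790 − ½·731.6·5.333² − 731.6·9.8·2.779 = 69460 Pa.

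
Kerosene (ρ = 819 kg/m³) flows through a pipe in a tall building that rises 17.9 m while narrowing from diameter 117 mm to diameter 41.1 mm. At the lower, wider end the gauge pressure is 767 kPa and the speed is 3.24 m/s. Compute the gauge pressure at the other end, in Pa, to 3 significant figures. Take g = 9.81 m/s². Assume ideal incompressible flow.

P₂ ≈ 345000 Pa

By continuity, v₂ = v₁·A₁/A₂ = 3.24·(108/13.3) = 26.3 m/s.
Energy conservation along the streamline gives P₂ = P₁ − ½ρ(v₂² − v₁²) − ρg(h₂ − h₁).
P₂ = 767000 + ½·819·(3.24² − 26.3²) − 819·9.81·(+17.9) = 767000 + (-278000) − (144000) = 345000 Pa.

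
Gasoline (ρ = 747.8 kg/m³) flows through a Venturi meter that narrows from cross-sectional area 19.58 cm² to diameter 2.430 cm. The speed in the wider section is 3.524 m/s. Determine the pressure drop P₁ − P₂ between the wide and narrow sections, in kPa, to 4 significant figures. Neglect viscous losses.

ΔP ≈ 78.12 kPa

Continuity gives A₁v₁ = A₂v₂, so v₂ = (19.58 cm²)/(4.638 cm²) × 3.524 m/s = 14.88 m/s.
Along the horizontal streamline, P + ½ρv² is constant.
P₁ − P₂ = ½·747.8·(14.88² − 3.524²) = ½·747.8·208.9 = 78120 Pa.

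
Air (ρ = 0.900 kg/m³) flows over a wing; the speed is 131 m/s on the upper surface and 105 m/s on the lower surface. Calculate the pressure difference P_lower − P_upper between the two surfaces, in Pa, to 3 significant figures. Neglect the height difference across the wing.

2760 Pa

With negligible Δh, P + ½ρv² is constant, so P_low − P_up = ½ρ(v_up² − v_low²).
ΔP = ½·0.900·(131² − 105²) = 2760 Pa.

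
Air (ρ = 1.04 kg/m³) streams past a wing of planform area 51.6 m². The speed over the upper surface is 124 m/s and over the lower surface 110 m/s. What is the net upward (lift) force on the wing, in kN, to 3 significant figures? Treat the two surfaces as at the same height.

The faster flow above has the lower pressure; Bernoulli (same height) gives ΔP = ½ρ(v_up² − v_low²).
ΔP = ½·1.04·(124² − 110²) = 1700 Pa.
Lift = ΔP · A = 1700 × 51.6 = 87900 N.

F ≈ 87.9 kN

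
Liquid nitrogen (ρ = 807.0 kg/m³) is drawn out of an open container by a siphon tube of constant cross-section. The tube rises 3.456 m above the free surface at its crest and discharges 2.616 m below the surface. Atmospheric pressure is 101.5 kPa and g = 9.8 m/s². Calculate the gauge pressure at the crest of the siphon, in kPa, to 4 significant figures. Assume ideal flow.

P_gauge = -48.02 kPa

The outlet speed comes from Torricelli: v = √(2g·2.616) = 7.161 m/s.
With constant cross-section the crest speed equals v; applying Bernoulli from the surface up to the crest, P_top = P_atm − ½ρv² − ρg·h_top.
P_top = 101500 − ½·807.0·7.161² − 807.0·9.8·3.456 = 53480 Pa. So P_gauge = P_top − P_atm = -48020 Pa.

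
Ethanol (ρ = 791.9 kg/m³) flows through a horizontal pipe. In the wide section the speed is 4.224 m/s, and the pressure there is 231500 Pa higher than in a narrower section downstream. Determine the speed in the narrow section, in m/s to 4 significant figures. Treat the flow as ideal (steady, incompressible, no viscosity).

v₂ = 24.55 m/s

With h₁ = h₂, rearranging Bernoulli gives v₂ = √(v₁² + 2ΔP/ρ).
v₂ = √(4.224² + 2·231500/791.9) = √(17.84 + 584.7) = 24.55 m/s.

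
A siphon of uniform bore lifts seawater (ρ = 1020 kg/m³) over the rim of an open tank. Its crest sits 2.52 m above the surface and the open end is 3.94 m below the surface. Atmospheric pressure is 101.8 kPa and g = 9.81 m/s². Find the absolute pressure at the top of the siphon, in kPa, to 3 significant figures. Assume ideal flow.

P_top ≈ 37.2 kPa

From the surface to the outlet (both open to atmosphere, surface at rest): v = √(2g·h_out) = √(2·9.81·3.94) = 8.79 m/s.
Continuity keeps v the same throughout the tube; from surface to crest, P_atm + 0 = P_top + ½ρv² + ρg·h_top.
P_top = 101800 − ½·1020·8.79² − 1020·9.81·2.52 = 37200 Pa.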